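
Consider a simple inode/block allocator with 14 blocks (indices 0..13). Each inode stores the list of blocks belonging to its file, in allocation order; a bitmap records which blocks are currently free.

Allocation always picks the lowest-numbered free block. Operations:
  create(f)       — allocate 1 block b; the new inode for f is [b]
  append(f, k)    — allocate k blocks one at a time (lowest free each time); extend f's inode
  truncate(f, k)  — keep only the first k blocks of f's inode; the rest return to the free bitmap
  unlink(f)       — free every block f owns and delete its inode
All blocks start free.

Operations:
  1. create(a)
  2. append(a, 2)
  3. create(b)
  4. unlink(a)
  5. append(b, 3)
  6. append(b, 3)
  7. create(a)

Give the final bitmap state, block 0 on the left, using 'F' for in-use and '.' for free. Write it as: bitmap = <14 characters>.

bitmap = FFFFFFFF......

after create(a) → a:[0]  free=[F.............]
after append(a, 2) → a:[0, 1, 2]  free=[FFF...........]
after create(b) → a:[0, 1, 2], b:[3]  free=[FFFF..........]
after unlink(a) → b:[3]  free=[...F..........]
after append(b, 3) → b:[3, 0, 1, 2]  free=[FFFF..........]
after append(b, 3) → b:[3, 0, 1, 2, 4, 5, 6]  free=[FFFFFFF.......]
after create(a) → a:[7], b:[3, 0, 1, 2, 4, 5, 6]  free=[FFFFFFFF......]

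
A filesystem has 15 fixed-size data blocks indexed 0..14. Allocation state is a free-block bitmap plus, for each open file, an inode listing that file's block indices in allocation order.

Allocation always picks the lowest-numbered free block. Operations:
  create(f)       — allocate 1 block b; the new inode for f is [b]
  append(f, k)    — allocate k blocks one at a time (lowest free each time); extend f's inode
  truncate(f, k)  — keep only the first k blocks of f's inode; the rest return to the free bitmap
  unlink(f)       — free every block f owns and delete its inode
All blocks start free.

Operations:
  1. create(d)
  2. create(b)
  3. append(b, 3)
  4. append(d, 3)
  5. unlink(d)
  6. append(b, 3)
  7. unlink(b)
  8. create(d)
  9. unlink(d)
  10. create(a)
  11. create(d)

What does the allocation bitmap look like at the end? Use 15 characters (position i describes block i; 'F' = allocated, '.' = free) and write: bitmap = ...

create(d): bitmap=F.............. | d=[0]
create(b): bitmap=FF............. | b=[1] d=[0]
append(b, 3): bitmap=FFFFF.......... | b=[1, 2, 3, 4] d=[0]
append(d, 3): bitmap=FFFFFFFF....... | b=[1, 2, 3, 4] d=[0, 5, 6, 7]
unlink(d): bitmap=.FFFF.......... | b=[1, 2, 3, 4]
append(b, 3): bitmap=FFFFFFF........ | b=[1, 2, 3, 4, 0, 5, 6]
unlink(b): bitmap=............... | 
create(d): bitmap=F.............. | d=[0]
unlink(d): bitmap=............... | 
create(a): bitmap=F.............. | a=[0]
create(d): bitmap=FF............. | a=[0] d=[1]

bitmap = FF.............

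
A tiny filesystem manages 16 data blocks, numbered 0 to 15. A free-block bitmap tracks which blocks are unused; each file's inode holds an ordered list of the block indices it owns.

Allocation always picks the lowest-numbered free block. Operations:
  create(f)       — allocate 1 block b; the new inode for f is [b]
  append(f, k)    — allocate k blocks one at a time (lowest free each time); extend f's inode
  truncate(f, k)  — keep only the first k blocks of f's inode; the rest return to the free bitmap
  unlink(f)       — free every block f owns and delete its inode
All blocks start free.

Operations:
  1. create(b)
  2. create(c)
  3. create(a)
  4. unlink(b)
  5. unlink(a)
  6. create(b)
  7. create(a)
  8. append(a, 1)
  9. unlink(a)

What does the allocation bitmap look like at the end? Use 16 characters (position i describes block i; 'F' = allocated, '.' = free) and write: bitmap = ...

bitmap = FF..............

create(b): bitmap=F............... | b=[0]
create(c): bitmap=FF.............. | b=[0] c=[1]
create(a): bitmap=FFF............. | a=[2] b=[0] c=[1]
unlink(b): bitmap=.FF............. | a=[2] c=[1]
unlink(a): bitmap=.F.............. | c=[1]
create(b): bitmap=FF.............. | b=[0] c=[1]
create(a): bitmap=FFF............. | a=[2] b=[0] c=[1]
append(a, 1): bitmap=FFFF............ | a=[2, 3] b=[0] c=[1]
unlink(a): bitmap=FF.............. | b=[0] c=[1]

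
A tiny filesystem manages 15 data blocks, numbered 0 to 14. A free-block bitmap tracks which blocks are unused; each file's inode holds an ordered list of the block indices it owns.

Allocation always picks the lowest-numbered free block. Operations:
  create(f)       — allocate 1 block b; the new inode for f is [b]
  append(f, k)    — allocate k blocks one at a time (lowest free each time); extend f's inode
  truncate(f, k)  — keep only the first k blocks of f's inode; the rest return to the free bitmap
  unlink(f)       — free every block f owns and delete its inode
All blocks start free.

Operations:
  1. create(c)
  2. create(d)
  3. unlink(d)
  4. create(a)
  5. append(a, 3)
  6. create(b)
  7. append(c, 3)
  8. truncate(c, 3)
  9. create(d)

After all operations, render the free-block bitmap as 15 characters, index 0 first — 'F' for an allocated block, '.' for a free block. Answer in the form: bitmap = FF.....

bitmap = FFFFFFFFF......

  1. create(c)  ⇒  F..............  {c→[0]}
  2. create(d)  ⇒  FF.............  {c→[0]; d→[1]}
  3. unlink(d)  ⇒  F..............  {c→[0]}
  4. create(a)  ⇒  FF.............  {a→[1]; c→[0]}
  5. append(a, 3)  ⇒  FFFFF..........  {a→[1, 2, 3, 4]; c→[0]}
  6. create(b)  ⇒  FFFFFF.........  {a→[1, 2, 3, 4]; b→[5]; c→[0]}
  7. append(c, 3)  ⇒  FFFFFFFFF......  {a→[1, 2, 3, 4]; b→[5]; c→[0, 6, 7, 8]}
  8. truncate(c, 3)  ⇒  FFFFFFFF.......  {a→[1, 2, 3, 4]; b→[5]; c→[0, 6, 7]}
  9. create(d)  ⇒  FFFFFFFFF......  {a→[1, 2, 3, 4]; b→[5]; c→[0, 6, 7]; d→[8]}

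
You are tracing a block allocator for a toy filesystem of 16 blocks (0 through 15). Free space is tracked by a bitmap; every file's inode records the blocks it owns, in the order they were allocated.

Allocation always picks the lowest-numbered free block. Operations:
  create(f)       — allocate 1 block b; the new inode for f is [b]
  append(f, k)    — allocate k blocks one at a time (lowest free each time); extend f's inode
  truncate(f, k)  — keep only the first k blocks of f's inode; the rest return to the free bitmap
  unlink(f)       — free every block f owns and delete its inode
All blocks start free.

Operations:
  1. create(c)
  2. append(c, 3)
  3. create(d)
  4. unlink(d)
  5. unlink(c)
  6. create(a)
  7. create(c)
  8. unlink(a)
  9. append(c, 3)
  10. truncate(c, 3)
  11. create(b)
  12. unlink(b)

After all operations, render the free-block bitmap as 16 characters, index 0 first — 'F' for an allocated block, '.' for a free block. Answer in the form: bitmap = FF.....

after create(c) → c:[0]  free=[F...............]
after append(c, 3) → c:[0, 1, 2, 3]  free=[FFFF............]
after create(d) → c:[0, 1, 2, 3], d:[4]  free=[FFFFF...........]
after unlink(d) → c:[0, 1, 2, 3]  free=[FFFF............]
after unlink(c) →   free=[................]
after create(a) → a:[0]  free=[F...............]
after create(c) → a:[0], c:[1]  free=[FF..............]
after unlink(a) → c:[1]  free=[.F..............]
after append(c, 3) → c:[1, 0, 2, 3]  free=[FFFF............]
after truncate(c, 3) → c:[1, 0, 2]  free=[FFF.............]
after create(b) → b:[3], c:[1, 0, 2]  free=[FFFF............]
after unlink(b) → c:[1, 0, 2]  free=[FFF.............]

bitmap = FFF.............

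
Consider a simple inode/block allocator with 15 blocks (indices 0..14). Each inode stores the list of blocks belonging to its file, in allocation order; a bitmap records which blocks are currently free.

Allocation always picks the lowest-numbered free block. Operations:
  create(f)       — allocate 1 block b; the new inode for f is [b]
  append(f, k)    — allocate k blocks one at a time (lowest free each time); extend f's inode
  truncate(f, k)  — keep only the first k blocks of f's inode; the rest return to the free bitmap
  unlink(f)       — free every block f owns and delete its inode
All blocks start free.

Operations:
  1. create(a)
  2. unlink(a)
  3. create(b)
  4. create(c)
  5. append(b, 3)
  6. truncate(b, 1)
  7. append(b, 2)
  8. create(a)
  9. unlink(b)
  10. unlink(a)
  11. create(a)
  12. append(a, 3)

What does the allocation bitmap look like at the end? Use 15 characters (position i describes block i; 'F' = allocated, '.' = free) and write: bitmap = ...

bitmap = FFFFF..........

[1] create(a) — a=0 (map F..............)
[2] unlink(a) —  (map ...............)
[3] create(b) — b=0 (map F..............)
[4] create(c) — b=0 c=1 (map FF.............)
[5] append(b, 3) — b=0,2,3,4 c=1 (map FFFFF..........)
[6] truncate(b, 1) — b=0 c=1 (map FF.............)
[7] append(b, 2) — b=0,2,3 c=1 (map FFFF...........)
[8] create(a) — a=4 b=0,2,3 c=1 (map FFFFF..........)
[9] unlink(b) — a=4 c=1 (map .F..F..........)
[10] unlink(a) — c=1 (map .F.............)
[11] create(a) — a=0 c=1 (map FF.............)
[12] append(a, 3) — a=0,2,3,4 c=1 (map FFFFF..........)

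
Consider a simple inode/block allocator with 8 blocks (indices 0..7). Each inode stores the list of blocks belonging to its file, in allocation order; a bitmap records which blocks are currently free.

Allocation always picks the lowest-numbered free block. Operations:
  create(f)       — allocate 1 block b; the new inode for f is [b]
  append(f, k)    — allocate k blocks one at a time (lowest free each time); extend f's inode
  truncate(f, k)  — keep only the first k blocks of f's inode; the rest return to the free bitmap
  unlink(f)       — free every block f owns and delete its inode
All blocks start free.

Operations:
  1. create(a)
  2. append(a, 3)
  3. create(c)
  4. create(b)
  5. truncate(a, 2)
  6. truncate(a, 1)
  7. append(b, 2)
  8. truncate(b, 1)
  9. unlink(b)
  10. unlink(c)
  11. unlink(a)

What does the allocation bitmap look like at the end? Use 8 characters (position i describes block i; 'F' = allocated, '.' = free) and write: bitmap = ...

bitmap = ........

create(a): bitmap=F....... | a=[0]
append(a, 3): bitmap=FFFF.... | a=[0, 1, 2, 3]
create(c): bitmap=FFFFF... | a=[0, 1, 2, 3] c=[4]
create(b): bitmap=FFFFFF.. | a=[0, 1, 2, 3] b=[5] c=[4]
truncate(a, 2): bitmap=FF..FF.. | a=[0, 1] b=[5] c=[4]
truncate(a, 1): bitmap=F...FF.. | a=[0] b=[5] c=[4]
append(b, 2): bitmap=FFF.FF.. | a=[0] b=[5, 1, 2] c=[4]
truncate(b, 1): bitmap=F...FF.. | a=[0] b=[5] c=[4]
unlink(b): bitmap=F...F... | a=[0] c=[4]
unlink(c): bitmap=F....... | a=[0]
unlink(a): bitmap=........ | 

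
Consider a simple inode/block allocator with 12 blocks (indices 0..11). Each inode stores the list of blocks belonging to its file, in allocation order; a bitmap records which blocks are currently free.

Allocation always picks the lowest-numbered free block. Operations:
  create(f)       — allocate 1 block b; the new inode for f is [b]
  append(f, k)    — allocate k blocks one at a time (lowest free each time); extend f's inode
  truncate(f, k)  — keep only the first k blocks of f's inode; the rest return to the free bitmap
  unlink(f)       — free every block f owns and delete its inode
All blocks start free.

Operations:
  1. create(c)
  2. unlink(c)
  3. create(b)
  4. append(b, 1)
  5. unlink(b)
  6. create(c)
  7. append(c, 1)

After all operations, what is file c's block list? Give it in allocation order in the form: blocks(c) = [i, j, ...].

create(c): bitmap=F........... | c=[0]
unlink(c): bitmap=............ | 
create(b): bitmap=F........... | b=[0]
append(b, 1): bitmap=FF.......... | b=[0, 1]
unlink(b): bitmap=............ | 
create(c): bitmap=F........... | c=[0]
append(c, 1): bitmap=FF.......... | c=[0, 1]

blocks(c) = [0, 1]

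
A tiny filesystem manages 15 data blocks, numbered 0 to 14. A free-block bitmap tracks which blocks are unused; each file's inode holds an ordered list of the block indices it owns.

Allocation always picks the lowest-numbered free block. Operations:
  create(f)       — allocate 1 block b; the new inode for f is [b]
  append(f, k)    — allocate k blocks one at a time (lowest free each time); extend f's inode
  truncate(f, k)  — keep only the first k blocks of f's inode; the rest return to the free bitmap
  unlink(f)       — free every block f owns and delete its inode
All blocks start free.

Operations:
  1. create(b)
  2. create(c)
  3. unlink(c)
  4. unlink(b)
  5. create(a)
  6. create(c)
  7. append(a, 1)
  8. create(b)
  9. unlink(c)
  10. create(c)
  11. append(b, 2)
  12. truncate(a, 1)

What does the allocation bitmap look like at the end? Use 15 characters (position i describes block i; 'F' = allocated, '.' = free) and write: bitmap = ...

bitmap = FF.FFF.........

create(b): bitmap=F.............. | b=[0]
create(c): bitmap=FF............. | b=[0] c=[1]
unlink(c): bitmap=F.............. | b=[0]
unlink(b): bitmap=............... | 
create(a): bitmap=F.............. | a=[0]
create(c): bitmap=FF............. | a=[0] c=[1]
append(a, 1): bitmap=FFF............ | a=[0, 2] c=[1]
create(b): bitmap=FFFF........... | a=[0, 2] b=[3] c=[1]
unlink(c): bitmap=F.FF........... | a=[0, 2] b=[3]
create(c): bitmap=FFFF........... | a=[0, 2] b=[3] c=[1]
append(b, 2): bitmap=FFFFFF......... | a=[0, 2] b=[3, 4, 5] c=[1]
truncate(a, 1): bitmap=FF.FFF......... | a=[0] b=[3, 4, 5] c=[1]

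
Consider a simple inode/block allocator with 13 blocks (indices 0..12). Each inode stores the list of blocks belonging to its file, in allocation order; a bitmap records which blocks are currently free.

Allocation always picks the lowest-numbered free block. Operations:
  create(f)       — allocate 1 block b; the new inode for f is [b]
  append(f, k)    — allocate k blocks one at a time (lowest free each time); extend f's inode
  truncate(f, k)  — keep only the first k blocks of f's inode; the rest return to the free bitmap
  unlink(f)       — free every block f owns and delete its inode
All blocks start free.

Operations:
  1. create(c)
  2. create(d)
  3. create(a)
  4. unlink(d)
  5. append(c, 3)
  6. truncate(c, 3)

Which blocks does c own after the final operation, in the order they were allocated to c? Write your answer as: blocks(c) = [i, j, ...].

after create(c) → c:[0]  free=[F............]
after create(d) → c:[0], d:[1]  free=[FF...........]
after create(a) → a:[2], c:[0], d:[1]  free=[FFF..........]
after unlink(d) → a:[2], c:[0]  free=[F.F..........]
after append(c, 3) → a:[2], c:[0, 1, 3, 4]  free=[FFFFF........]
after truncate(c, 3) → a:[2], c:[0, 1, 3]  free=[FFFF.........]

blocks(c) = [0, 1, 3]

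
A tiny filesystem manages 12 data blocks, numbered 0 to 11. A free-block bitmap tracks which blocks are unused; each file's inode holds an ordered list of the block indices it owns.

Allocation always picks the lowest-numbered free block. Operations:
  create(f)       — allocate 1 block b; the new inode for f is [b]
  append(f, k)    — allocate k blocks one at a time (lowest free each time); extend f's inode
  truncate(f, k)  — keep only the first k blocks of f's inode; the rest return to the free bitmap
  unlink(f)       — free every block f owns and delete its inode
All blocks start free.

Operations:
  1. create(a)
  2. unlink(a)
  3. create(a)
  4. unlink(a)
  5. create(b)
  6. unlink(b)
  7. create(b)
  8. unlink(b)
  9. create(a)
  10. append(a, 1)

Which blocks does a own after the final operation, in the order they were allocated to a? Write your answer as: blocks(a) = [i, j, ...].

blocks(a) = [0, 1]

[1] create(a) — a=0 (map F...........)
[2] unlink(a) —  (map ............)
[3] create(a) — a=0 (map F...........)
[4] unlink(a) —  (map ............)
[5] create(b) — b=0 (map F...........)
[6] unlink(b) —  (map ............)
[7] create(b) — b=0 (map F...........)
[8] unlink(b) —  (map ............)
[9] create(a) — a=0 (map F...........)
[10] append(a, 1) — a=0,1 (map FF..........)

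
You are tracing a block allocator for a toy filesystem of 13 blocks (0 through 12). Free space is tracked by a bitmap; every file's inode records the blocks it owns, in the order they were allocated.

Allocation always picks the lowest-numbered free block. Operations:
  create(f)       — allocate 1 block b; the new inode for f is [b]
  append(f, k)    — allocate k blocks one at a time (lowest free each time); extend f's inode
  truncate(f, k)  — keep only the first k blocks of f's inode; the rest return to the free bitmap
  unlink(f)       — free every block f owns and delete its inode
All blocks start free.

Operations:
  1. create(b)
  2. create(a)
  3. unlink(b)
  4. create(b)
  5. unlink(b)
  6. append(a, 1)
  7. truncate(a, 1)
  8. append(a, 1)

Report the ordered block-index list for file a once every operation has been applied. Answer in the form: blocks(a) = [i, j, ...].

blocks(a) = [1, 0]

[1] create(b) — b=0 (map F............)
[2] create(a) — a=1 b=0 (map FF...........)
[3] unlink(b) — a=1 (map .F...........)
[4] create(b) — a=1 b=0 (map FF...........)
[5] unlink(b) — a=1 (map .F...........)
[6] append(a, 1) — a=1,0 (map FF...........)
[7] truncate(a, 1) — a=1 (map .F...........)
[8] append(a, 1) — a=1,0 (map FF...........)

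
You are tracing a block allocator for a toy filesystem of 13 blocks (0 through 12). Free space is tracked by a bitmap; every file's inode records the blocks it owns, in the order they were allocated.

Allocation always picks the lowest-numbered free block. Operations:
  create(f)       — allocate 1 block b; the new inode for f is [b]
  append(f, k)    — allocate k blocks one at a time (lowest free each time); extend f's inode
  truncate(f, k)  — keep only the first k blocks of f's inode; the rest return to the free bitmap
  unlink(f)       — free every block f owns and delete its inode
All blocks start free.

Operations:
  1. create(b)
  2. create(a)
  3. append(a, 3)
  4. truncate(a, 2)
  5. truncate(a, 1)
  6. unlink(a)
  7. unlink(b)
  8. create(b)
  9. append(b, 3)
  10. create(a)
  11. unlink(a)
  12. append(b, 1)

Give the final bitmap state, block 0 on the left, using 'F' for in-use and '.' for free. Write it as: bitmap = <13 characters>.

bitmap = FFFFF........

[1] create(b) — b=0 (map F............)
[2] create(a) — a=1 b=0 (map FF...........)
[3] append(a, 3) — a=1,2,3,4 b=0 (map FFFFF........)
[4] truncate(a, 2) — a=1,2 b=0 (map FFF..........)
[5] truncate(a, 1) — a=1 b=0 (map FF...........)
[6] unlink(a) — b=0 (map F............)
[7] unlink(b) —  (map .............)
[8] create(b) — b=0 (map F............)
[9] append(b, 3) — b=0,1,2,3 (map FFFF.........)
[10] create(a) — a=4 b=0,1,2,3 (map FFFFF........)
[11] unlink(a) — b=0,1,2,3 (map FFFF.........)
[12] append(b, 1) — b=0,1,2,3,4 (map FFFFF........)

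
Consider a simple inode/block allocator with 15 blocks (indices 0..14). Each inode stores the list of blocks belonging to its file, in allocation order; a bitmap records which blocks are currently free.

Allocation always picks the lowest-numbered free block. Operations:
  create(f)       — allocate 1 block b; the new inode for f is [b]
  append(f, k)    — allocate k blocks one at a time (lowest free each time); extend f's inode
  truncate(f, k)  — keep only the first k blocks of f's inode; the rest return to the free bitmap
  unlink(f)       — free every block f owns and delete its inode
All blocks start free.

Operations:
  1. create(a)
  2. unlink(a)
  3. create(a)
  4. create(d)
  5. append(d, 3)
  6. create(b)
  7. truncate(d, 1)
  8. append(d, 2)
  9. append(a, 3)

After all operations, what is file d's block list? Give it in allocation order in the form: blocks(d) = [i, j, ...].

  1. create(a)  ⇒  F..............  {a→[0]}
  2. unlink(a)  ⇒  ...............  {}
  3. create(a)  ⇒  F..............  {a→[0]}
  4. create(d)  ⇒  FF.............  {a→[0]; d→[1]}
  5. append(d, 3)  ⇒  FFFFF..........  {a→[0]; d→[1, 2, 3, 4]}
  6. create(b)  ⇒  FFFFFF.........  {a→[0]; b→[5]; d→[1, 2, 3, 4]}
  7. truncate(d, 1)  ⇒  FF...F.........  {a→[0]; b→[5]; d→[1]}
  8. append(d, 2)  ⇒  FFFF.F.........  {a→[0]; b→[5]; d→[1, 2, 3]}
  9. append(a, 3)  ⇒  FFFFFFFF.......  {a→[0, 4, 6, 7]; b→[5]; d→[1, 2, 3]}

blocks(d) = [1, 2, 3]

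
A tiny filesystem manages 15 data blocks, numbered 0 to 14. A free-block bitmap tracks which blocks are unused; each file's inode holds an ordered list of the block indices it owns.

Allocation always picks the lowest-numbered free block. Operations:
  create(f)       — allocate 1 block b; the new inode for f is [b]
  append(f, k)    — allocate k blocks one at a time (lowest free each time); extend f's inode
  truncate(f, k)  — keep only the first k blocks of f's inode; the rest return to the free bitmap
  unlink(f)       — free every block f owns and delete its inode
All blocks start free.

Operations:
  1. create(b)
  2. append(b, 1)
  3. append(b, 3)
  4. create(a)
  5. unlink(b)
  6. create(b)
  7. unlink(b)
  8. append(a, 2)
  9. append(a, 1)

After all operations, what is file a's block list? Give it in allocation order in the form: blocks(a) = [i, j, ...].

blocks(a) = [5, 0, 1, 2]

[1] create(b) — b=0 (map F..............)
[2] append(b, 1) — b=0,1 (map FF.............)
[3] append(b, 3) — b=0,1,2,3,4 (map FFFFF..........)
[4] create(a) — a=5 b=0,1,2,3,4 (map FFFFFF.........)
[5] unlink(b) — a=5 (map .....F.........)
[6] create(b) — a=5 b=0 (map F....F.........)
[7] unlink(b) — a=5 (map .....F.........)
[8] append(a, 2) — a=5,0,1 (map FF...F.........)
[9] append(a, 1) — a=5,0,1,2 (map FFF..F.........)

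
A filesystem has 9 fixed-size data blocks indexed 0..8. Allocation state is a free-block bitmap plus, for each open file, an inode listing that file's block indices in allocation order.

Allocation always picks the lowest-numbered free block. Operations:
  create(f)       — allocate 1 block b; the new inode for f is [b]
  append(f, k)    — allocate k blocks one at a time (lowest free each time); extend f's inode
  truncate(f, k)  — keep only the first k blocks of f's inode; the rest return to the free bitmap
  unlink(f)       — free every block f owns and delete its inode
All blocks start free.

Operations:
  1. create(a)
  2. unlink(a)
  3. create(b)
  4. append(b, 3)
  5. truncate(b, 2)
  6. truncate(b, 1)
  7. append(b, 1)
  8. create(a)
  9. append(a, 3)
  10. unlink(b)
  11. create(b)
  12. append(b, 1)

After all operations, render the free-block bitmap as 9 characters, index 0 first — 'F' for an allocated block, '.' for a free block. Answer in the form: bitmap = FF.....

[1] create(a) — a=0 (map F........)
[2] unlink(a) —  (map .........)
[3] create(b) — b=0 (map F........)
[4] append(b, 3) — b=0,1,2,3 (map FFFF.....)
[5] truncate(b, 2) — b=0,1 (map FF.......)
[6] truncate(b, 1) — b=0 (map F........)
[7] append(b, 1) — b=0,1 (map FF.......)
[8] create(a) — a=2 b=0,1 (map FFF......)
[9] append(a, 3) — a=2,3,4,5 b=0,1 (map FFFFFF...)
[10] unlink(b) — a=2,3,4,5 (map ..FFFF...)
[11] create(b) — a=2,3,4,5 b=0 (map F.FFFF...)
[12] append(b, 1) — a=2,3,4,5 b=0,1 (map FFFFFF...)

bitmap = FFFFFF...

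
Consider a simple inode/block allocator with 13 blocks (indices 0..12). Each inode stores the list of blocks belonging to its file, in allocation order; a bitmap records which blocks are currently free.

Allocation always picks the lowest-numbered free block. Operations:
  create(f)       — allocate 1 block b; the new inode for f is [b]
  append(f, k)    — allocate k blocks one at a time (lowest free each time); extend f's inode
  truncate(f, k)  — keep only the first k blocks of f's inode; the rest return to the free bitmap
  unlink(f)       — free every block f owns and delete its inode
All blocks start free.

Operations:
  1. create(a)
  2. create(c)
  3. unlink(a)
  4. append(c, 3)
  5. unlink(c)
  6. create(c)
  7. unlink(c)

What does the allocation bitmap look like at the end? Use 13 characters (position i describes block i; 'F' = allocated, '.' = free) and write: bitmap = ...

bitmap = .............

  1. create(a)  ⇒  F............  {a→[0]}
  2. create(c)  ⇒  FF...........  {a→[0]; c→[1]}
  3. unlink(a)  ⇒  .F...........  {c→[1]}
  4. append(c, 3)  ⇒  FFFF.........  {c→[1, 0, 2, 3]}
  5. unlink(c)  ⇒  .............  {}
  6. create(c)  ⇒  F............  {c→[0]}
  7. unlink(c)  ⇒  .............  {}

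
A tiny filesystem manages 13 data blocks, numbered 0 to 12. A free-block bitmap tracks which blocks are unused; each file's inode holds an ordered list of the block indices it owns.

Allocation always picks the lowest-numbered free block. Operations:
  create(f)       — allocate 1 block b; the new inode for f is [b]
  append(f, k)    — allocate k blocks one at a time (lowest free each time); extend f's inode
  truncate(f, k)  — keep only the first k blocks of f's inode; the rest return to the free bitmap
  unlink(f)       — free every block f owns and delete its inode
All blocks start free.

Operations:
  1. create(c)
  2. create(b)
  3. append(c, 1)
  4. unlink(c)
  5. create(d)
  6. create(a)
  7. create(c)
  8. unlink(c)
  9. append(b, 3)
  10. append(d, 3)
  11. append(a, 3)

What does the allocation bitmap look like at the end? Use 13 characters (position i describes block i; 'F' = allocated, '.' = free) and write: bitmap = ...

bitmap = FFFFFFFFFFFF.

[1] create(c) — c=0 (map F............)
[2] create(b) — b=1 c=0 (map FF...........)
[3] append(c, 1) — b=1 c=0,2 (map FFF..........)
[4] unlink(c) — b=1 (map .F...........)
[5] create(d) — b=1 d=0 (map FF...........)
[6] create(a) — a=2 b=1 d=0 (map FFF..........)
[7] create(c) — a=2 b=1 c=3 d=0 (map FFFF.........)
[8] unlink(c) — a=2 b=1 d=0 (map FFF..........)
[9] append(b, 3) — a=2 b=1,3,4,5 d=0 (map FFFFFF.......)
[10] append(d, 3) — a=2 b=1,3,4,5 d=0,6,7,8 (map FFFFFFFFF....)
[11] append(a, 3) — a=2,9,10,11 b=1,3,4,5 d=0,6,7,8 (map FFFFFFFFFFFF.)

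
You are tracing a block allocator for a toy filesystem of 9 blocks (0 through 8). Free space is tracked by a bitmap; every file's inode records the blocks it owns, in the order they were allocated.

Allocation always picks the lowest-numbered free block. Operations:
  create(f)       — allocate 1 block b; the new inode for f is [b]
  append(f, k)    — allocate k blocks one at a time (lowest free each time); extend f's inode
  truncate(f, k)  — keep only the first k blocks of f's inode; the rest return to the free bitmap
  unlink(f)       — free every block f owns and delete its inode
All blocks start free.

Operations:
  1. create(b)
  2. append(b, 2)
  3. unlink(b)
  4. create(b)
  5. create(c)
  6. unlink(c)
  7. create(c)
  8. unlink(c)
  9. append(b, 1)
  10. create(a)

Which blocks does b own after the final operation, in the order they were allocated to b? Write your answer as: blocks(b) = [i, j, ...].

blocks(b) = [0, 1]

  1. create(b)  ⇒  F........  {b→[0]}
  2. append(b, 2)  ⇒  FFF......  {b→[0, 1, 2]}
  3. unlink(b)  ⇒  .........  {}
  4. create(b)  ⇒  F........  {b→[0]}
  5. create(c)  ⇒  FF.......  {b→[0]; c→[1]}
  6. unlink(c)  ⇒  F........  {b→[0]}
  7. create(c)  ⇒  FF.......  {b→[0]; c→[1]}
  8. unlink(c)  ⇒  F........  {b→[0]}
  9. append(b, 1)  ⇒  FF.......  {b→[0, 1]}
  10. create(a)  ⇒  FFF......  {a→[2]; b→[0, 1]}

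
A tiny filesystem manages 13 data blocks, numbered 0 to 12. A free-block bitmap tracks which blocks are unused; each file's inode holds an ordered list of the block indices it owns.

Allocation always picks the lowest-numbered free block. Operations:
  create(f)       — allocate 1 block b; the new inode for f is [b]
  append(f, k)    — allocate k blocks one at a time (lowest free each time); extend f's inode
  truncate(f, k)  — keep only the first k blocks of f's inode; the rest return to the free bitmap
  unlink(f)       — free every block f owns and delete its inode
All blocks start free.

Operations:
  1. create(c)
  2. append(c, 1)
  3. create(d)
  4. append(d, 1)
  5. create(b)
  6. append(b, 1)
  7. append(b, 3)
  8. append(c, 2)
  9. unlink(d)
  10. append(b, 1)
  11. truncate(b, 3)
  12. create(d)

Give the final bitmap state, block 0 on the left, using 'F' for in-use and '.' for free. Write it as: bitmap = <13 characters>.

after create(c) → c:[0]  free=[F............]
after append(c, 1) → c:[0, 1]  free=[FF...........]
after create(d) → c:[0, 1], d:[2]  free=[FFF..........]
after append(d, 1) → c:[0, 1], d:[2, 3]  free=[FFFF.........]
after create(b) → b:[4], c:[0, 1], d:[2, 3]  free=[FFFFF........]
after append(b, 1) → b:[4, 5], c:[0, 1], d:[2, 3]  free=[FFFFFF.......]
after append(b, 3) → b:[4, 5, 6, 7, 8], c:[0, 1], d:[2, 3]  free=[FFFFFFFFF....]
after append(c, 2) → b:[4, 5, 6, 7, 8], c:[0, 1, 9, 10], d:[2, 3]  free=[FFFFFFFFFFF..]
after unlink(d) → b:[4, 5, 6, 7, 8], c:[0, 1, 9, 10]  free=[FF..FFFFFFF..]
after append(b, 1) → b:[4, 5, 6, 7, 8, 2], c:[0, 1, 9, 10]  free=[FFF.FFFFFFF..]
after truncate(b, 3) → b:[4, 5, 6], c:[0, 1, 9, 10]  free=[FF..FFF..FF..]
after create(d) → b:[4, 5, 6], c:[0, 1, 9, 10], d:[2]  free=[FFF.FFF..FF..]

bitmap = FFF.FFF..FF..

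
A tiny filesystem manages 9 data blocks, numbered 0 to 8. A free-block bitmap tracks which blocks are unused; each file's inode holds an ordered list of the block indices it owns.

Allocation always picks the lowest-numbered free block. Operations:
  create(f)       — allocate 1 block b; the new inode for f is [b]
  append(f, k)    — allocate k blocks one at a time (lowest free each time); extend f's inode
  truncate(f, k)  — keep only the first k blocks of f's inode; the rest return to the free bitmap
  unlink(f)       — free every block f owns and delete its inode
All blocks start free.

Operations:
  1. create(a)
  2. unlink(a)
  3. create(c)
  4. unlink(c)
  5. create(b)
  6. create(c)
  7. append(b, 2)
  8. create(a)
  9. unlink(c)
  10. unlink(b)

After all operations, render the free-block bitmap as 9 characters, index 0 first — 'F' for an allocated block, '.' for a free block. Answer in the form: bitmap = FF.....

create(a): bitmap=F........ | a=[0]
unlink(a): bitmap=......... | 
create(c): bitmap=F........ | c=[0]
unlink(c): bitmap=......... | 
create(b): bitmap=F........ | b=[0]
create(c): bitmap=FF....... | b=[0] c=[1]
append(b, 2): bitmap=FFFF..... | b=[0, 2, 3] c=[1]
create(a): bitmap=FFFFF.... | a=[4] b=[0, 2, 3] c=[1]
unlink(c): bitmap=F.FFF.... | a=[4] b=[0, 2, 3]
unlink(b): bitmap=....F.... | a=[4]

bitmap = ....F....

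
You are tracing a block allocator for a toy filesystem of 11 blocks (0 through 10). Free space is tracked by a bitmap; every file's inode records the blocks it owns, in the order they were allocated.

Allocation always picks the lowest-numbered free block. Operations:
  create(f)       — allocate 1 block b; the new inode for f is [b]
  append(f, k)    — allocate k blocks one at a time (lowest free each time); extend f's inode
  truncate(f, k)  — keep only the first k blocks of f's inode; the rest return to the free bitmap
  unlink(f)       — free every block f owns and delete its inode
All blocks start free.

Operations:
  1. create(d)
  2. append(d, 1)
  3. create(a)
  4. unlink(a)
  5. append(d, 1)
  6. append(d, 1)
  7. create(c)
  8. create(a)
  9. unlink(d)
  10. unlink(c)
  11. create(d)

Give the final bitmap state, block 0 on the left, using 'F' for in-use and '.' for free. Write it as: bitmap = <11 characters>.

bitmap = F....F.....

create(d): bitmap=F.......... | d=[0]
append(d, 1): bitmap=FF......... | d=[0, 1]
create(a): bitmap=FFF........ | a=[2] d=[0, 1]
unlink(a): bitmap=FF......... | d=[0, 1]
append(d, 1): bitmap=FFF........ | d=[0, 1, 2]
append(d, 1): bitmap=FFFF....... | d=[0, 1, 2, 3]
create(c): bitmap=FFFFF...... | c=[4] d=[0, 1, 2, 3]
create(a): bitmap=FFFFFF..... | a=[5] c=[4] d=[0, 1, 2, 3]
unlink(d): bitmap=....FF..... | a=[5] c=[4]
unlink(c): bitmap=.....F..... | a=[5]
create(d): bitmap=F....F..... | a=[5] d=[0]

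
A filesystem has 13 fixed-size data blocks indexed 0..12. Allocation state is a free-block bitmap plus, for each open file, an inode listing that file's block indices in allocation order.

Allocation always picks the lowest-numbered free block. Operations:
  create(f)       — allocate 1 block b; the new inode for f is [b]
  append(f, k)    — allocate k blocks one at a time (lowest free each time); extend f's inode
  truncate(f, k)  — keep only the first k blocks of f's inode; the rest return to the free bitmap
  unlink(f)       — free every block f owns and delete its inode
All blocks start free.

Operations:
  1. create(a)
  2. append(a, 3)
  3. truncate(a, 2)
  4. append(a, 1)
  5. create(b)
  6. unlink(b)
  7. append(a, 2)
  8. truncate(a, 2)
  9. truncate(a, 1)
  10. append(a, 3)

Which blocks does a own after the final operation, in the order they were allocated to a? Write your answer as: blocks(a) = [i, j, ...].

blocks(a) = [0, 1, 2, 3]

after create(a) → a:[0]  free=[F............]
after append(a, 3) → a:[0, 1, 2, 3]  free=[FFFF.........]
after truncate(a, 2) → a:[0, 1]  free=[FF...........]
after append(a, 1) → a:[0, 1, 2]  free=[FFF..........]
after create(b) → a:[0, 1, 2], b:[3]  free=[FFFF.........]
after unlink(b) → a:[0, 1, 2]  free=[FFF..........]
after append(a, 2) → a:[0, 1, 2, 3, 4]  free=[FFFFF........]
after truncate(a, 2) → a:[0, 1]  free=[FF...........]
after truncate(a, 1) → a:[0]  free=[F............]
after append(a, 3) → a:[0, 1, 2, 3]  free=[FFFF.........]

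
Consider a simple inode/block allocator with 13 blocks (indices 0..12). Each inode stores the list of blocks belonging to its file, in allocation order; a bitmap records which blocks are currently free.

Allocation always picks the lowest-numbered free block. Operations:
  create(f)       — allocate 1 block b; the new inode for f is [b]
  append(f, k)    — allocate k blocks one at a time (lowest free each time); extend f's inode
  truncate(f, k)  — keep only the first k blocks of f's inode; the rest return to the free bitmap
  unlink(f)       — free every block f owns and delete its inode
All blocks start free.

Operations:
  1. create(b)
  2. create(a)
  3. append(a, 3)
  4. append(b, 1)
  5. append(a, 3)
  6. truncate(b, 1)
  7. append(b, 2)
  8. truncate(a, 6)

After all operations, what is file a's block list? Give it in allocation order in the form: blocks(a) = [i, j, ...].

blocks(a) = [1, 2, 3, 4, 6, 7]

after create(b) → b:[0]  free=[F............]
after create(a) → a:[1], b:[0]  free=[FF...........]
after append(a, 3) → a:[1, 2, 3, 4], b:[0]  free=[FFFFF........]
after append(b, 1) → a:[1, 2, 3, 4], b:[0, 5]  free=[FFFFFF.......]
after append(a, 3) → a:[1, 2, 3, 4, 6, 7, 8], b:[0, 5]  free=[FFFFFFFFF....]
after truncate(b, 1) → a:[1, 2, 3, 4, 6, 7, 8], b:[0]  free=[FFFFF.FFF....]
after append(b, 2) → a:[1, 2, 3, 4, 6, 7, 8], b:[0, 5, 9]  free=[FFFFFFFFFF...]
after truncate(a, 6) → a:[1, 2, 3, 4, 6, 7], b:[0, 5, 9]  free=[FFFFFFFF.F...]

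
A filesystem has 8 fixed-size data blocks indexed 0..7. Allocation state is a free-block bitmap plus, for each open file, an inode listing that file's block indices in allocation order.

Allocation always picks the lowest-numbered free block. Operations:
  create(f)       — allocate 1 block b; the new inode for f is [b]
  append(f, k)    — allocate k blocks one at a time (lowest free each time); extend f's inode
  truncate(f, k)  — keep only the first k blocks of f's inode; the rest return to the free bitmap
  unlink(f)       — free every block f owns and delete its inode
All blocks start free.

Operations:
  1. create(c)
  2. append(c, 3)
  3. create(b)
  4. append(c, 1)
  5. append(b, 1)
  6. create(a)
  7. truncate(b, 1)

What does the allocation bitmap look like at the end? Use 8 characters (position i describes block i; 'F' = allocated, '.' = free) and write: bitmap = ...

bitmap = FFFFFF.F

create(c): bitmap=F....... | c=[0]
append(c, 3): bitmap=FFFF.... | c=[0, 1, 2, 3]
create(b): bitmap=FFFFF... | b=[4] c=[0, 1, 2, 3]
append(c, 1): bitmap=FFFFFF.. | b=[4] c=[0, 1, 2, 3, 5]
append(b, 1): bitmap=FFFFFFF. | b=[4, 6] c=[0, 1, 2, 3, 5]
create(a): bitmap=FFFFFFFF | a=[7] b=[4, 6] c=[0, 1, 2, 3, 5]
truncate(b, 1): bitmap=FFFFFF.F | a=[7] b=[4] c=[0, 1, 2, 3, 5]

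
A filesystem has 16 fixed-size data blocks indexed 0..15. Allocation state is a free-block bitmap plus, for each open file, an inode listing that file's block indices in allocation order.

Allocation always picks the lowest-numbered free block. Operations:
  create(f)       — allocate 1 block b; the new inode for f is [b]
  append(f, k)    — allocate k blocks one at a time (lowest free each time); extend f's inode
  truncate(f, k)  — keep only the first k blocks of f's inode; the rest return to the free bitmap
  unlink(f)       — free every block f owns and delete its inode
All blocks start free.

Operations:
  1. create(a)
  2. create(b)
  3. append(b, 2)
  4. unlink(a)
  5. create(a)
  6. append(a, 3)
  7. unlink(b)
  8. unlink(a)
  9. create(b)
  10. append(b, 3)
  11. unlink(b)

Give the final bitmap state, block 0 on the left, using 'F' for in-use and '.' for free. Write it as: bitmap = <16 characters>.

create(a): bitmap=F............... | a=[0]
create(b): bitmap=FF.............. | a=[0] b=[1]
append(b, 2): bitmap=FFFF............ | a=[0] b=[1, 2, 3]
unlink(a): bitmap=.FFF............ | b=[1, 2, 3]
create(a): bitmap=FFFF............ | a=[0] b=[1, 2, 3]
append(a, 3): bitmap=FFFFFFF......... | a=[0, 4, 5, 6] b=[1, 2, 3]
unlink(b): bitmap=F...FFF......... | a=[0, 4, 5, 6]
unlink(a): bitmap=................ | 
create(b): bitmap=F............... | b=[0]
append(b, 3): bitmap=FFFF............ | b=[0, 1, 2, 3]
unlink(b): bitmap=................ | 

bitmap = ................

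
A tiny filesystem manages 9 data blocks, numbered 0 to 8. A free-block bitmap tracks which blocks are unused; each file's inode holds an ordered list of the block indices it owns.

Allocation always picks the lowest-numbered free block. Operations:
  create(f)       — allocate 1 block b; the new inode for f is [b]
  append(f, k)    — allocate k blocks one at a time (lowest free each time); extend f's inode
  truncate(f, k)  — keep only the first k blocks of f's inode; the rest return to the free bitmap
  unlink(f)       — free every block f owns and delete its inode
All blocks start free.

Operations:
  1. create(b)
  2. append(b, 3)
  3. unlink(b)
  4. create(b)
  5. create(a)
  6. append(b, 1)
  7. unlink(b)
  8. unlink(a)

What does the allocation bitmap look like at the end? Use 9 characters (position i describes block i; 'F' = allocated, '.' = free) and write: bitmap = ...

bitmap = .........

  1. create(b)  ⇒  F........  {b→[0]}
  2. append(b, 3)  ⇒  FFFF.....  {b→[0, 1, 2, 3]}
  3. unlink(b)  ⇒  .........  {}
  4. create(b)  ⇒  F........  {b→[0]}
  5. create(a)  ⇒  FF.......  {a→[1]; b→[0]}
  6. append(b, 1)  ⇒  FFF......  {a→[1]; b→[0, 2]}
  7. unlink(b)  ⇒  .F.......  {a→[1]}
  8. unlink(a)  ⇒  .........  {}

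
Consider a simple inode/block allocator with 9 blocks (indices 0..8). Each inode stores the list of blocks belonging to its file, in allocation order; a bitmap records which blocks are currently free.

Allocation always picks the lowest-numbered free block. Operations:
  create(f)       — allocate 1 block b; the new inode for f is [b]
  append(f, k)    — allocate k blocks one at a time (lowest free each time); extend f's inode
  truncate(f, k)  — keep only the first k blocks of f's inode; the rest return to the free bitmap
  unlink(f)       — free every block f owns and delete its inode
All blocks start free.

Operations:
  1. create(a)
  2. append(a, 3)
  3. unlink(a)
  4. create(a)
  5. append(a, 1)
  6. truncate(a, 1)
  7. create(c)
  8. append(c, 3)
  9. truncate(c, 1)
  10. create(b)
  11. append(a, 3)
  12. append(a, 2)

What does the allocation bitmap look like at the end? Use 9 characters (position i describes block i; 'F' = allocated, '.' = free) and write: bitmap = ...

after create(a) → a:[0]  free=[F........]
after append(a, 3) → a:[0, 1, 2, 3]  free=[FFFF.....]
after unlink(a) →   free=[.........]
after create(a) → a:[0]  free=[F........]
after append(a, 1) → a:[0, 1]  free=[FF.......]
after truncate(a, 1) → a:[0]  free=[F........]
after create(c) → a:[0], c:[1]  free=[FF.......]
after append(c, 3) → a:[0], c:[1, 2, 3, 4]  free=[FFFFF....]
after truncate(c, 1) → a:[0], c:[1]  free=[FF.......]
after create(b) → a:[0], b:[2], c:[1]  free=[FFF......]
after append(a, 3) → a:[0, 3, 4, 5], b:[2], c:[1]  free=[FFFFFF...]
after append(a, 2) → a:[0, 3, 4, 5, 6, 7], b:[2], c:[1]  free=[FFFFFFFF.]

bitmap = FFFFFFFF.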